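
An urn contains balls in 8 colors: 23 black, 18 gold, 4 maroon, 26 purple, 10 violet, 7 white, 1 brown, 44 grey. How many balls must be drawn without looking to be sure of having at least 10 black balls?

120

The worst case draws every non-black ball first: 18 + 4 + 26 + 10 + 7 + 1 + 44 = 110.
The next 10 draws are then forced to be black, giving 110 + 10 = 120.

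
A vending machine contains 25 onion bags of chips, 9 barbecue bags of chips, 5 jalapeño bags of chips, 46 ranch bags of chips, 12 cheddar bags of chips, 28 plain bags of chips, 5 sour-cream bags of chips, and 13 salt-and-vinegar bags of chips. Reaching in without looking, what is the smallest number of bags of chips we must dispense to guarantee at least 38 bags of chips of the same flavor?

135

Treat the 8 flavors as pigeonholes.
In the worst case we take at most 37 of each flavor, but all 25 onion, all 9 barbecue, all 5 jalapeño, all 12 cheddar, all 28 plain, all 5 sour-cream, and all 13 salt-and-vinegar (fewer than 37), giving 25 + 9 + 5 + 37 + 12 + 28 + 5 + 13 = 134.
One more bag of chips then forces some flavor to 38, so 134 + 1 = 135.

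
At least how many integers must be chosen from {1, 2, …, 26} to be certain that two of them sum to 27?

Partition {1, …, 26} into 13 pairs: {1,26}, {2,25}, …, {13,14}.
Choosing 13 integers — say the integers 1 through 13 — takes one from each pair and avoids the property.
Choosing 14 forces two into the same pair by pigeonhole, and those sum to 27. So 14.

14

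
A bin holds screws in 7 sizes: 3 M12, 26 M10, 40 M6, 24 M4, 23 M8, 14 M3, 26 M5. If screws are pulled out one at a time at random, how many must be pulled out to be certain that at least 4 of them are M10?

The worst case draws every non-M10 screw first: 3 + 40 + 24 + 23 + 14 + 26 = 130.
The next 4 draws are then forced to be M10, giving 130 + 4 = 134.

134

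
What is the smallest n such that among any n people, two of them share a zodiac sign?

There are 12 zodiac signs acting as pigeonholes.
With 12 people we could place one in each, avoiding any repeat.
One more forces some class to hold 2, so 12 + 1 = 13.

13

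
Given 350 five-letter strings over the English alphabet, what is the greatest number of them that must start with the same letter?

14

The 350 five-letter strings over the English alphabet fall into 26 possible first letters.
If each of the 26 possible first letters held at most 13, the total would be at most 26 × 13 = 338 < 350, a contradiction.
So at least one holds ⌈350/26⌉ = 14.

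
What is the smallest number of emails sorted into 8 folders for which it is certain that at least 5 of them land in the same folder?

33

There are 8 folders acting as pigeonholes.
With 8 × 4 = 32 emails we could place exactly 4 in each, with no class reaching 5.
One more forces some class to hold 5, so 32 + 1 = 33.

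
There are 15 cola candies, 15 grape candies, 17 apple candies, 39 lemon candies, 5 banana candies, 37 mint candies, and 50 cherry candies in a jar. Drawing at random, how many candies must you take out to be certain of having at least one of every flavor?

174

The hardest flavor to obtain is banana: we could draw every other candy first — 178 − 5 = 173 candies — without a single banana one.
The next draw must be banana, so 173 + 1 = 174.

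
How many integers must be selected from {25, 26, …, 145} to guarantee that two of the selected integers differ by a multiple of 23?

Group the integers by remainder mod 23; there are 23 residue classes, each nonempty in this range.
Choosing one from each class (23 integers) avoids any shared remainder.
One more choice must repeat a class, so two differ by a multiple of 23. Hence 23 + 1 = 24.

24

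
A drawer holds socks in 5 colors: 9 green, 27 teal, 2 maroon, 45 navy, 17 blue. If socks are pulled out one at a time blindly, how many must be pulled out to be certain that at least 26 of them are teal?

The worst case draws every non-teal sock first: 9 + 2 + 45 + 17 = 73.
The next 26 draws are then forced to be teal, giving 73 + 26 = 99.

99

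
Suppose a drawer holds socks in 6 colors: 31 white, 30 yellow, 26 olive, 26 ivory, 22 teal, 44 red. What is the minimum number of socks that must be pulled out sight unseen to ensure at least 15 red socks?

The worst case draws every non-red sock first: 31 + 30 + 26 + 26 + 22 = 135.
The next 15 draws are then forced to be red, giving 135 + 15 = 150.

150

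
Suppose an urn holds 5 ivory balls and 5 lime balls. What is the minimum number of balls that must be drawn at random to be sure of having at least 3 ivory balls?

8

To avoid ivory balls as long as possible, exhaust the other 1 color first.
The worst case draws every non-ivory ball first: 5.
The next 3 draws are then forced to be ivory, giving 5 + 3 = 8.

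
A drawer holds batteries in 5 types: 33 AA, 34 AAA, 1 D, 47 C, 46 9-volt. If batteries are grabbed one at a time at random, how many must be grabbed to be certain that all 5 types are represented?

The hardest type to obtain is D: we could draw every other battery first — 161 − 1 = 160 batteries — without a single D one.
The next draw must be D, so 160 + 1 = 161.

161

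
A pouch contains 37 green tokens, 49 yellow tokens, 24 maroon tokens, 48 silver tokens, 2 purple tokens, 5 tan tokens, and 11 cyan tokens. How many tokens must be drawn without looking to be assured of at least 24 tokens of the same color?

111

In the worst case we take at most 23 of each color, but all 2 purple, all 5 tan, and all 11 cyan (fewer than 23), giving 23 + 23 + 23 + 23 + 2 + 5 + 11 = 110.
One more token then forces some color to 24, so 110 + 1 = 111.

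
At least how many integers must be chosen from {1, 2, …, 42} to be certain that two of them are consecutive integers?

Partition {1, …, 42} into 21 pairs: {1,2}, {3,4}, …, {41,42}.
Choosing 21 integers — say the 21 even numbers 2, 4, …, 42 — takes one from each pair and avoids the property.
Choosing 22 forces two into the same pair by pigeonhole, and those are consecutive. So 22.

22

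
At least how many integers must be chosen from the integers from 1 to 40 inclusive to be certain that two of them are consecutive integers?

Partition {1, …, 40} into 20 pairs: {1,2}, {3,4}, …, {39,40}.
Choosing 20 integers — say the 20 even numbers 2, 4, …, 40 — takes one from each pair and avoids the property.
Choosing 21 forces two into the same pair by pigeonhole, and those are consecutive. So 21.

21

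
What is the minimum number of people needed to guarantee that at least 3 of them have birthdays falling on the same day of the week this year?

15

There are 7 days of the week acting as pigeonholes.
With 7 × 2 = 14 people we could place exactly 2 in each, with no class reaching 3.
One more forces some class to hold 3, so 14 + 1 = 15.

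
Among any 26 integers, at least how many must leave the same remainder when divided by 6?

5

If each of the 6 residue classes modulo 6 held at most 4, the total would be at most 6 × 4 = 24 < 26, a contradiction.
So at least one holds ⌈26/6⌉ = 5.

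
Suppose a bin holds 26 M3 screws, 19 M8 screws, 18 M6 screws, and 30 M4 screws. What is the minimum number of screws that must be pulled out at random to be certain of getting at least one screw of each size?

76

The hardest size to obtain is M6: we could draw every other screw first — 93 − 18 = 75 screws — without a single M6 one.
The next draw must be M6, so 75 + 1 = 76.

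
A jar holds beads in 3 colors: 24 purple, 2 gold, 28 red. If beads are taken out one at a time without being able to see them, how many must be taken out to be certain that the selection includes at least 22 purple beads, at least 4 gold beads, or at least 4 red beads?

27

The worst case stops just short of every target: 21 purple, all 2 gold, 3 red — 21 + 2 + 3 = 26 beads.
One more bead must push some color to its target, so 26 + 1 = 27.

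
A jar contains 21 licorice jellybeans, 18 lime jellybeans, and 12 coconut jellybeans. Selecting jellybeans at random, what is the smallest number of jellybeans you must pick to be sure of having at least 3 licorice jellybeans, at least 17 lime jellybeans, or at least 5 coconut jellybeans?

23

The worst case stops just short of every target: 2 licorice, 16 lime, 4 coconut — 2 + 16 + 4 = 22 jellybeans.
One more jellybean must push some flavor to its target, so 22 + 1 = 23.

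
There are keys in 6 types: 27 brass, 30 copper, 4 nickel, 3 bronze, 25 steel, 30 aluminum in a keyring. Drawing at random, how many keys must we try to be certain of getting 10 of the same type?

In the worst case we take at most 9 of each type, but all 4 nickel and all 3 bronze (fewer than 9), giving 9 + 9 + 4 + 3 + 9 + 9 = 43.
One more key then forces some type to 10, so 43 + 1 = 44.

44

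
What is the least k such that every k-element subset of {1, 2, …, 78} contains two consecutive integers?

40

Partition {1, …, 78} into 39 pairs: {1,2}, {3,4}, …, {77,78}.
Choosing 39 integers — say the 39 even numbers 2, 4, …, 78 — takes one from each pair and avoids the property.
Choosing 40 forces two into the same pair by pigeonhole, and those are consecutive. So 40.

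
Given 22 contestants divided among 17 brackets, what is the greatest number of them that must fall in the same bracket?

The 22 contestants fall into 17 brackets.
If each of the 17 brackets held at most 1, the total would be at most 17 × 1 = 17 < 22, a contradiction.
So at least one holds ⌈22/17⌉ = 2.

2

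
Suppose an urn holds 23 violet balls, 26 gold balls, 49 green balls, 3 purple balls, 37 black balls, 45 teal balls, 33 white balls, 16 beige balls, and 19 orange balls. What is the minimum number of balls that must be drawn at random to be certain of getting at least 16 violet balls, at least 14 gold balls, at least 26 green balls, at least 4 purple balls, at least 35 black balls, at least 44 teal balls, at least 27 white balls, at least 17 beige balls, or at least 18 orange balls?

Each of the 9 colors has its own threshold; avoid all of them simultaneously.
The worst case stops just short of every target: 15 violet, 13 gold, 25 green, 3 purple, 34 black, 43 teal, 26 white, 16 beige, 17 orange — 15 + 13 + 25 + 3 + 34 + 43 + 26 + 16 + 17 = 192 balls.
One more ball must push some color to its target, so 192 + 1 = 193.

193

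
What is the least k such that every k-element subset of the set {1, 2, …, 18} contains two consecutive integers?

Partition {1, …, 18} into 9 pairs: {1,2}, {3,4}, …, {17,18}.
Choosing 9 integers — say the 9 even numbers 2, 4, …, 18 — takes one from each pair and avoids the property.
Choosing 10 forces two into the same pair by pigeonhole, and those are consecutive. So 10.

10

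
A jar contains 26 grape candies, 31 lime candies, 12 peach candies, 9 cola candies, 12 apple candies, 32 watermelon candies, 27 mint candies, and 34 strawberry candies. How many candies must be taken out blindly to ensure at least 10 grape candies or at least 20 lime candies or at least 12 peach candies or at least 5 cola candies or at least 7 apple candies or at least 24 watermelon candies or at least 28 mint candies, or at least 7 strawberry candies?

106

The worst case stops just short of every target: 9 grape, 19 lime, 11 peach, 4 cola, 6 apple, 23 watermelon, 27 mint, 6 strawberry — 9 + 19 + 11 + 4 + 6 + 23 + 27 + 6 = 105 candies.
One more candy must push some flavor to its target, so 105 + 1 = 106.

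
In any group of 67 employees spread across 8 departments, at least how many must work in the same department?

If each of the 8 departments held at most 8, the total would be at most 8 × 8 = 64 < 67, a contradiction.
So at least one holds ⌈67/8⌉ = 9.

9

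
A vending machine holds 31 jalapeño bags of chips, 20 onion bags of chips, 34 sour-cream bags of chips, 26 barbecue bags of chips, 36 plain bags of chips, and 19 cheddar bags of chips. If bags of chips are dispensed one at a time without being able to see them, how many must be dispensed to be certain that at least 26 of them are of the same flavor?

140

In the worst case we take at most 25 of each flavor, but all 20 onion and all 19 cheddar (fewer than 25), giving 25 + 20 + 25 + 25 + 25 + 19 = 139.
One more bag of chips then forces some flavor to 26, so 139 + 1 = 140.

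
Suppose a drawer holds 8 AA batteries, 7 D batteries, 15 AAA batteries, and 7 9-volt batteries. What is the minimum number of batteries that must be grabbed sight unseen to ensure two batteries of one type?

Treat the 4 types as pigeonholes.
The worst case takes 1 battery of each type without reaching 2 of any: 4 × 1 = 4.
The next battery must bring some type to 2, so 4 + 1 = 5.

5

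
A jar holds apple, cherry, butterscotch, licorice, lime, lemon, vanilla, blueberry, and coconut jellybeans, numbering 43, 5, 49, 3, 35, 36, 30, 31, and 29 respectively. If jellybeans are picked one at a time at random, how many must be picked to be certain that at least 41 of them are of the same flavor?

250

In the worst case we take at most 40 of each flavor, but all 5 cherry, all 3 licorice, all 35 lime, all 36 lemon, all 30 vanilla, all 31 blueberry, and all 29 coconut (fewer than 40), giving 40 + 5 + 40 + 3 + 35 + 36 + 30 + 31 + 29 = 249.
One more jellybean then forces some flavor to 41, so 249 + 1 = 250.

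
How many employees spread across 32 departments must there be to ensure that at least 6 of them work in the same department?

161

There are 32 departments acting as pigeonholes.
With 32 × 5 = 160 employees we could place exactly 5 in each, with no class reaching 6.
One more forces some class to hold 6, so 160 + 1 = 161.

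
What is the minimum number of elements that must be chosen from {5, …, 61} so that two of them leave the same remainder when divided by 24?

25

Group the integers by remainder mod 24; there are 24 residue classes, each nonempty in this range.
Choosing one from each class (24 integers) avoids any shared remainder.
One more choice must repeat a class, so two differ by a multiple of 24. Hence 24 + 1 = 25.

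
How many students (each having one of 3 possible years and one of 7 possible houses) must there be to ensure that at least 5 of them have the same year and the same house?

There are 3 × 7 = 21 (year, house) combinations acting as pigeonholes.
With 21 × 4 = 84 students we could place exactly 4 in each, with no (year, house) pair reaching 5.
One more forces some (year, house) pair to hold 5, so 84 + 1 = 85.

85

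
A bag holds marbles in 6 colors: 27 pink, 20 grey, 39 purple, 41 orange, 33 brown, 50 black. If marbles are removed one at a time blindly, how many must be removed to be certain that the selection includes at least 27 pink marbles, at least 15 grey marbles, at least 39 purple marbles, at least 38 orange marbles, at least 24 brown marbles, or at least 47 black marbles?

Each of the 6 colors has its own threshold; avoid all of them simultaneously.
The worst case stops just short of every target: 26 pink, 14 grey, 38 purple, 37 orange, 23 brown, 46 black — 26 + 14 + 38 + 37 + 23 + 46 = 184 marbles.
One more marble must push some color to its target, so 184 + 1 = 185.

185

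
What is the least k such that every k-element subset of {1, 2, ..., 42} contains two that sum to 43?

Partition {1, …, 42} into 21 pairs: {1,42}, {2,41}, …, {21,22}.
Choosing 21 integers — say the integers 1 through 21 — takes one from each pair and avoids the property.
Choosing 22 forces two into the same pair by pigeonhole, and those sum to 43. So 22.

22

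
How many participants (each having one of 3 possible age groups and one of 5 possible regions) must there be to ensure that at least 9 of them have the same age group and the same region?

121

There are 3 × 5 = 15 (age group, region) combinations acting as pigeonholes.
With 15 × 8 = 120 participants we could place exactly 8 in each, with no (age group, region) pair reaching 9.
One more forces some (age group, region) pair to hold 9, so 120 + 1 = 121.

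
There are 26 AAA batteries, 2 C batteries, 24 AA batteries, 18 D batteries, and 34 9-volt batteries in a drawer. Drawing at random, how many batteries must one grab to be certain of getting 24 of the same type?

In the worst case we take at most 23 of each type, but all 2 C and all 18 D (fewer than 23), giving 23 + 2 + 23 + 18 + 23 = 89.
One more battery then forces some type to 24, so 89 + 1 = 90.

90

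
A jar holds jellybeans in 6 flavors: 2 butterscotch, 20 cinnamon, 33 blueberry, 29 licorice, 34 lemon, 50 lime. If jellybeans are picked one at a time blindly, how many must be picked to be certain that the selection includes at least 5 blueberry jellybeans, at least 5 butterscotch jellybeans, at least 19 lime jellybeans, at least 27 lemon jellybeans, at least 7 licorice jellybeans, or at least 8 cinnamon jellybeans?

64

Each of the 6 flavors has its own threshold; avoid all of them simultaneously.
The worst case stops just short of every target: all 2 butterscotch, 7 cinnamon, 4 blueberry, 6 licorice, 26 lemon, 18 lime — 2 + 7 + 4 + 6 + 26 + 18 = 63 jellybeans.
One more jellybean must push some flavor to its target, so 63 + 1 = 64.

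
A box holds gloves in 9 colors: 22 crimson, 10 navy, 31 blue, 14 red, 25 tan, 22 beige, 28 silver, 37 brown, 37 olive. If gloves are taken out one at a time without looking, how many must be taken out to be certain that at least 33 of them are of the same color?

Treat the 9 colors as pigeonholes.
In the worst case we take at most 32 of each color, but all 22 crimson, all 10 navy, all 31 blue, all 14 red, all 25 tan, all 22 beige, and all 28 silver (fewer than 32), giving 22 + 10 + 31 + 14 + 25 + 22 + 28 + 32 + 32 = 216.
One more glove then forces some color to 33, so 216 + 1 = 217.

217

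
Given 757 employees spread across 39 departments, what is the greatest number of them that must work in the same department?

The 757 employees fall into 39 departments.
If each of the 39 departments held at most 19, the total would be at most 39 × 19 = 741 < 757, a contradiction.
So at least one holds ⌈757/39⌉ = 20.

20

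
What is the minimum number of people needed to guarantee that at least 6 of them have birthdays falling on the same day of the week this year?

There are 7 days of the week acting as pigeonholes.
With 7 × 5 = 35 people we could place exactly 5 in each, with no class reaching 6.
One more forces some class to hold 6, so 35 + 1 = 36.

36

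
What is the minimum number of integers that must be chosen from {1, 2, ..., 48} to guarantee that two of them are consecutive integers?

Partition {1, …, 48} into 24 pairs: {1,2}, {3,4}, …, {47,48}.
Choosing 24 integers — say the 24 even numbers 2, 4, …, 48 — takes one from each pair and avoids the property.
Choosing 25 forces two into the same pair by pigeonhole, and those are consecutive. So 25.

25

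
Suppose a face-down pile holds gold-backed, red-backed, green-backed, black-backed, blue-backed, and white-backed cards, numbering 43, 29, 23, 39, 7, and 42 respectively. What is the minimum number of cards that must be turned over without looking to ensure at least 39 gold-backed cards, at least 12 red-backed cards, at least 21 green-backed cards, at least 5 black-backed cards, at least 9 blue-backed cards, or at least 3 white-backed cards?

83

Each of the 6 back colors has its own threshold; avoid all of them simultaneously.
The worst case stops just short of every target: 38 gold-backed, 11 red-backed, 20 green-backed, 4 black-backed, all 7 blue-backed, 2 white-backed — 38 + 11 + 20 + 4 + 7 + 2 = 82 cards.
One more card must push some back color to its target, so 82 + 1 = 83.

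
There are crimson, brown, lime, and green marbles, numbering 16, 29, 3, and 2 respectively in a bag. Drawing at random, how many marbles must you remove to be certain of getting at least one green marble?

The worst case draws every non-green marble first: 16 + 29 + 3 = 48.
The next draw is then forced to be green, giving 48 + 1 = 49.

49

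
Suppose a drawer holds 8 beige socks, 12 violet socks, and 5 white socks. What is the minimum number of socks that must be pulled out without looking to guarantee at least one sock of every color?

21

The hardest color to obtain is white: we could draw every other sock first — 25 − 5 = 20 socks — without a single white one.
The next draw must be white, so 20 + 1 = 21.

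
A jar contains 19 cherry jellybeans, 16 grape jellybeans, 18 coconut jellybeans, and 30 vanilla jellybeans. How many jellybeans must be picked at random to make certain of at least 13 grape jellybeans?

80

To avoid grape jellybeans as long as possible, exhaust the other 3 flavors first.
The worst case draws every non-grape jellybean first: 19 + 18 + 30 = 67.
The next 13 draws are then forced to be grape, giving 67 + 13 = 80.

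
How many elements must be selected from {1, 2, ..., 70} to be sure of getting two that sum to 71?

36

Partition {1, …, 70} into 35 pairs: {1,70}, {2,69}, …, {35,36}.
Choosing 35 integers — say the integers 1 through 35 — takes one from each pair and avoids the property.
Choosing 36 forces two into the same pair by pigeonhole, and those sum to 71. So 36.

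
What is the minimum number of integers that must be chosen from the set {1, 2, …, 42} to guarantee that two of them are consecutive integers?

Partition {1, …, 42} into 21 pairs: {1,2}, {3,4}, …, {41,42}.
Choosing 21 integers — say the 21 even numbers 2, 4, …, 42 — takes one from each pair and avoids the property.
Choosing 22 forces two into the same pair by pigeonhole, and those are consecutive. So 22.

22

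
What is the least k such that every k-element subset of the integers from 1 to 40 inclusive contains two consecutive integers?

21

Partition {1, …, 40} into 20 pairs: {1,2}, {3,4}, …, {39,40}.
Choosing 20 integers — say the 20 even numbers 2, 4, …, 40 — takes one from each pair and avoids the property.
Choosing 21 forces two into the same pair by pigeonhole, and those are consecutive. So 21.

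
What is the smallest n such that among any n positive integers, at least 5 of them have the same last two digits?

401

There are 100 possible two-digit endings acting as pigeonholes.
With 100 × 4 = 400 positive integers we could place exactly 4 in each, with no class reaching 5.
One more forces some class to hold 5, so 400 + 1 = 401.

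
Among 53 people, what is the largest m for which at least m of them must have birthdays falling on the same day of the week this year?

8

The 53 people fall into 7 days of the week.
If each of the 7 days of the week held at most 7, the total would be at most 7 × 7 = 49 < 53, a contradiction.
So at least one holds ⌈53/7⌉ = 8.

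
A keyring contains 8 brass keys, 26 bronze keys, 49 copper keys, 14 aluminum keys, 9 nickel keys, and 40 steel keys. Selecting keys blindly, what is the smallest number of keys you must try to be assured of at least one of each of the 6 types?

139

The hardest type to obtain is brass: we could draw every other key first — 146 − 8 = 138 keys — without a single brass one.
The next draw must be brass, so 138 + 1 = 139.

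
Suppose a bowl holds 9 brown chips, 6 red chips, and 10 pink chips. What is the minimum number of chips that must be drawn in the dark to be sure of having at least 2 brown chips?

18

To avoid brown chips as long as possible, exhaust the other 2 colors first.
The worst case draws every non-brown chip first: 6 + 10 = 16.
The next 2 draws are then forced to be brown, giving 16 + 2 = 18.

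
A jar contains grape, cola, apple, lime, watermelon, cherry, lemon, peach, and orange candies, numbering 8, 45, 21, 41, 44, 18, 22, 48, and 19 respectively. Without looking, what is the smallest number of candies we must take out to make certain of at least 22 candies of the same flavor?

172

In the worst case we take at most 21 of each flavor, but all 8 grape, all 18 cherry, and all 19 orange (fewer than 21), giving 8 + 21 + 21 + 21 + 21 + 18 + 21 + 21 + 19 = 171.
One more candy then forces some flavor to 22, so 171 + 1 = 172.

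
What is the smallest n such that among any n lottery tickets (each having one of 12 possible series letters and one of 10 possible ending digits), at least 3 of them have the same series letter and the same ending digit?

There are 12 × 10 = 120 (series letter, ending digit) combinations acting as pigeonholes.
With 120 × 2 = 240 lottery tickets we could place exactly 2 in each, with no (series letter, ending digit) pair reaching 3.
One more forces some (series letter, ending digit) pair to hold 3, so 240 + 1 = 241.

241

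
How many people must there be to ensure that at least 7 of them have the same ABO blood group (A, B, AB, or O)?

There are 4 ABO blood groups acting as pigeonholes.
With 4 × 6 = 24 people we could place exactly 6 in each, with no class reaching 7.
One more forces some class to hold 7, so 24 + 1 = 25.

25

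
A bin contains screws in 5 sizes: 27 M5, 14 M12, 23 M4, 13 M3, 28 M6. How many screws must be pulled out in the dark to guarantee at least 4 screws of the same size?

16

Treat the 5 sizes as pigeonholes.
The worst case takes 3 screws of each size without reaching 4 of any: 5 × 3 = 15.
The next screw must bring some size to 4, so 15 + 1 = 16.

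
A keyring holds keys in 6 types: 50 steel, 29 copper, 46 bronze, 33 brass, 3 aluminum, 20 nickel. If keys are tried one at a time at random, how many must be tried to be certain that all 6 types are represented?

179

The hardest type to obtain is aluminum: we could draw every other key first — 181 − 3 = 178 keys — without a single aluminum one.
The next draw must be aluminum, so 178 + 1 = 179.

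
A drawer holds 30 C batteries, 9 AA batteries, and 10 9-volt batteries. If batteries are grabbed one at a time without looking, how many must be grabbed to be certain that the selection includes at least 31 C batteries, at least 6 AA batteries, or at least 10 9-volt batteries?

The worst case stops just short of every target: 30 C, 5 AA, 9 9-volt — 30 + 5 + 9 = 44 batteries.
One more battery must push some type to its target, so 44 + 1 = 45.

45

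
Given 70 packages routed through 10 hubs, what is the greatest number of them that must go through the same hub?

7

The 70 packages fall into 10 hubs.
If each of the 10 hubs held at most 6, the total would be at most 10 × 6 = 60 < 70, a contradiction.
So at least one holds ⌈70/10⌉ = 7.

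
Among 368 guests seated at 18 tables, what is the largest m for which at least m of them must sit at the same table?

The 368 guests fall into 18 tables.
If each of the 18 tables held at most 20, the total would be at most 18 × 20 = 360 < 368, a contradiction.
So at least one holds ⌈368/18⌉ = 21.

21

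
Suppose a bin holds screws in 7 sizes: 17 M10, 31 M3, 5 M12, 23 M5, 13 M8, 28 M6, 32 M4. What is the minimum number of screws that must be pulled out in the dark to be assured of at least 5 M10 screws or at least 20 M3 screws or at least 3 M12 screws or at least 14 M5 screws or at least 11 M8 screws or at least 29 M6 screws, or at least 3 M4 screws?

Each of the 7 sizes has its own threshold; avoid all of them simultaneously.
The worst case stops just short of every target: 4 M10, 19 M3, 2 M12, 13 M5, 10 M8, 28 M6, 2 M4 — 4 + 19 + 2 + 13 + 10 + 28 + 2 = 78 screws.
One more screw must push some size to its target, so 78 + 1 = 79.

79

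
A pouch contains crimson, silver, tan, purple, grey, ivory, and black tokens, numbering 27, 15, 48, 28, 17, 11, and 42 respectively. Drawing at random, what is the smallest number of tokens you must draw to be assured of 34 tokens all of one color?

In the worst case we take at most 33 of each color, but all 27 crimson, all 15 silver, all 28 purple, all 17 grey, and all 11 ivory (fewer than 33), giving 27 + 15 + 33 + 28 + 17 + 11 + 33 = 164.
One more token then forces some color to 34, so 164 + 1 = 165.

165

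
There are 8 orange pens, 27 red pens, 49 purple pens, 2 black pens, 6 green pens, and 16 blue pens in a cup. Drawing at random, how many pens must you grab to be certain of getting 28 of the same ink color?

87

Treat the 6 ink colors as pigeonholes.
In the worst case we take at most 27 of each ink color, but all 8 orange, all 2 black, all 6 green, and all 16 blue (fewer than 27), giving 8 + 27 + 27 + 2 + 6 + 16 = 86.
One more pen then forces some ink color to 28, so 86 + 1 = 87.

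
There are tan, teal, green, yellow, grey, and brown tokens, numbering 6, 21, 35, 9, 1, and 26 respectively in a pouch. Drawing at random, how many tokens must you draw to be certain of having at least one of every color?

98

The hardest color to obtain is grey: we could draw every other token first — 98 − 1 = 97 tokens — without a single grey one.
The next draw must be grey, so 97 + 1 = 98.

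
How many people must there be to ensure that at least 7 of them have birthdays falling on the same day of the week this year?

There are 7 days of the week acting as pigeonholes.
With 7 × 6 = 42 people we could place exactly 6 in each, with no class reaching 7.
One more forces some class to hold 7, so 42 + 1 = 43.

43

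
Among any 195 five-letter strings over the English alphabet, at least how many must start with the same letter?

8

There are 26 possible first letters, which serve as the pigeonholes.
If each of the 26 possible first letters held at most 7, the total would be at most 26 × 7 = 182 < 195, a contradiction.
So at least one holds ⌈195/26⌉ = 8.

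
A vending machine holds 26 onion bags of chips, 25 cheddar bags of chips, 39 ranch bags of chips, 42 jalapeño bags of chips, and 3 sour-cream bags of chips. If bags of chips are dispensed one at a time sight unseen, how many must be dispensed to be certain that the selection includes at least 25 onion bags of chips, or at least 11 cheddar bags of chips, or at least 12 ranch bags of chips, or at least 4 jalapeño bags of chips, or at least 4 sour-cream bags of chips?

52

The worst case stops just short of every target: 24 onion, 10 cheddar, 11 ranch, 3 jalapeño, 3 sour-cream — 24 + 10 + 11 + 3 + 3 = 51 bags of chips.
One more bag of chips must push some flavor to its target, so 51 + 1 = 52.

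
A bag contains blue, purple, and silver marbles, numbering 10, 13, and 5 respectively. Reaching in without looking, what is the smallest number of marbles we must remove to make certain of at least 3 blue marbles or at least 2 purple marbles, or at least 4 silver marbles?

Each of the 3 colors has its own threshold; avoid all of them simultaneously.
The worst case stops just short of every target: 2 blue, 1 purple, 3 silver — 2 + 1 + 3 = 6 marbles.
One more marble must push some color to its target, so 6 + 1 = 7.

7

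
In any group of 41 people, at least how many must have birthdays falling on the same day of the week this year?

6

If each of the 7 days of the week held at most 5, the total would be at most 7 × 5 = 35 < 41, a contradiction.
So at least one holds ⌈41/7⌉ = 6.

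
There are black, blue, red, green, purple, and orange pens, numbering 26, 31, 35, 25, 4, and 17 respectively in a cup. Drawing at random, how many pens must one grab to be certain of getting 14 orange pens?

To avoid orange pens as long as possible, exhaust the other 5 ink colors first.
The worst case draws every non-orange pen first: 26 + 31 + 35 + 25 + 4 = 121.
The next 14 draws are then forced to be orange, giving 121 + 14 = 135.

135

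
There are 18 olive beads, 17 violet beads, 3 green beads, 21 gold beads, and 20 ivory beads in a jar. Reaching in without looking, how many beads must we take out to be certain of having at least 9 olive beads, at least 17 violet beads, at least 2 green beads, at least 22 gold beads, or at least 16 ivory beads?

62

Each of the 5 colors has its own threshold; avoid all of them simultaneously.
The worst case stops just short of every target: 8 olive, 16 violet, 1 green, 21 gold, 15 ivory — 8 + 16 + 1 + 21 + 15 = 61 beads.
One more bead must push some color to its target, so 61 + 1 = 62.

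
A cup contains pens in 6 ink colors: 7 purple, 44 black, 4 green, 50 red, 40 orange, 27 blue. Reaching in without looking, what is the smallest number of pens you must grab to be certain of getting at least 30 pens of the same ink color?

126

Treat the 6 ink colors as pigeonholes.
In the worst case we take at most 29 of each ink color, but all 7 purple, all 4 green, and all 27 blue (fewer than 29), giving 7 + 29 + 4 + 29 + 29 + 27 = 125.
One more pen then forces some ink color to 30, so 125 + 1 = 126.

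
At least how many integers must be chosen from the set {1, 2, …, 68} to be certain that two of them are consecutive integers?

35

Partition {1, …, 68} into 34 pairs: {1,2}, {3,4}, …, {67,68}.
Choosing 34 integers — say the 34 even numbers 2, 4, …, 68 — takes one from each pair and avoids the property.
Choosing 35 forces two into the same pair by pigeonhole, and those are consecutive. So 35.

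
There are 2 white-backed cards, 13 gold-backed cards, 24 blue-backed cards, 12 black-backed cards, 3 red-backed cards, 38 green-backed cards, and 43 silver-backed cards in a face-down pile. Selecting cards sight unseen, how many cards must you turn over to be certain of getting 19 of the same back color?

85

In the worst case we take at most 18 of each back color, but all 2 white-backed, all 13 gold-backed, all 12 black-backed, and all 3 red-backed (fewer than 18), giving 2 + 13 + 18 + 12 + 3 + 18 + 18 = 84.
One more card then forces some back color to 19, so 84 + 1 = 85.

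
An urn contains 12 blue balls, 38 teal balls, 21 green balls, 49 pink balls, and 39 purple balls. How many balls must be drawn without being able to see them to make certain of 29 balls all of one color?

In the worst case we take at most 28 of each color, but all 12 blue and all 21 green (fewer than 28), giving 12 + 28 + 21 + 28 + 28 = 117.
One more ball then forces some color to 29, so 117 + 1 = 118.

118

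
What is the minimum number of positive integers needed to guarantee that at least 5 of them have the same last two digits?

There are 100 possible two-digit endings acting as pigeonholes.
With 100 × 4 = 400 positive integers we could place exactly 4 in each, with no class reaching 5.
One more forces some class to hold 5, so 400 + 1 = 401.

401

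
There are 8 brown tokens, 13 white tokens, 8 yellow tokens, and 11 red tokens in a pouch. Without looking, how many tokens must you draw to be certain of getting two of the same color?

5

The worst case takes 1 token of each color without reaching 2 of any: 4 × 1 = 4.
The next token must bring some color to 2, so 4 + 1 = 5.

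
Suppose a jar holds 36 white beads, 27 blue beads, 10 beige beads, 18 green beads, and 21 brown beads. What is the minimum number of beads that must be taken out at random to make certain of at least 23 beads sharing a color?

94

Treat the 5 colors as pigeonholes.
In the worst case we take at most 22 of each color, but all 10 beige, all 18 green, and all 21 brown (fewer than 22), giving 22 + 22 + 10 + 18 + 21 = 93.
One more bead then forces some color to 23, so 93 + 1 = 94.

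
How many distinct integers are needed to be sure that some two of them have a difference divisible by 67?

68

Two integers differ by a multiple of 67 exactly when they share a remainder mod 67.
There are 67 residue classes mod 67, so 67 integers can all lie in distinct classes.
One more integer must repeat a residue, giving a difference divisible by 67. So n = 67 + 1 = 68.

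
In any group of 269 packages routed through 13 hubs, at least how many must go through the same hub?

The 269 packages fall into 13 hubs.
If each of the 13 hubs held at most 20, the total would be at most 13 × 20 = 260 < 269, a contradiction.
So at least one holds ⌈269/13⌉ = 21.

21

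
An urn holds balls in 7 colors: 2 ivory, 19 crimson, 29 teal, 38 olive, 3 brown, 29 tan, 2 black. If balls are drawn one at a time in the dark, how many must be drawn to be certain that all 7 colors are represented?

121

The hardest color to obtain is ivory: we could draw every other ball first — 122 − 2 = 120 balls — without a single ivory one.
The next draw must be ivory, so 120 + 1 = 121.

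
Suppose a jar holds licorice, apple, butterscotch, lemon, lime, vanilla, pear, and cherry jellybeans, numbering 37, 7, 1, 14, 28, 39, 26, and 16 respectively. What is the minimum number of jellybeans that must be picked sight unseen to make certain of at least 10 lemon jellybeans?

164

The worst case draws every non-lemon jellybean first: 37 + 7 + 1 + 28 + 39 + 26 + 16 = 154.
The next 10 draws are then forced to be lemon, giving 154 + 10 = 164.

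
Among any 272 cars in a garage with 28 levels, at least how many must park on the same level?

10

The 272 cars fall into 28 levels.
If each of the 28 levels held at most 9, the total would be at most 28 × 9 = 252 < 272, a contradiction.
So at least one holds ⌈272/28⌉ = 10.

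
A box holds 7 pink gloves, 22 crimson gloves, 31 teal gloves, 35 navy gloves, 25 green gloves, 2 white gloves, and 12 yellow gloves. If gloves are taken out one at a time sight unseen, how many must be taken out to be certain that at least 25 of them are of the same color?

In the worst case we take at most 24 of each color, but all 7 pink, all 22 crimson, all 2 white, and all 12 yellow (fewer than 24), giving 7 + 22 + 24 + 24 + 24 + 2 + 12 = 115.
One more glove then forces some color to 25, so 115 + 1 = 116.

116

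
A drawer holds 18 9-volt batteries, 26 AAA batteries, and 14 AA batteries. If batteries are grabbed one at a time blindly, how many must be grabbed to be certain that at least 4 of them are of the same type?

10

The worst case takes 3 batteries of each type without reaching 4 of any: 3 × 3 = 9.
The next battery must bring some type to 4, so 9 + 1 = 10.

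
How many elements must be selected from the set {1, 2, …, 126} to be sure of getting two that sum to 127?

Partition {1, …, 126} into 63 pairs: {1,126}, {2,125}, …, {63,64}.
Choosing 63 integers — say the integers 1 through 63 — takes one from each pair and avoids the property.
Choosing 64 forces two into the same pair by pigeonhole, and those sum to 127. So 64.

64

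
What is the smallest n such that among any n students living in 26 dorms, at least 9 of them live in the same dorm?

There are 26 dorms acting as pigeonholes.
With 26 × 8 = 208 students we could place exactly 8 in each, with no class reaching 9.
One more forces some class to hold 9, so 208 + 1 = 209.

209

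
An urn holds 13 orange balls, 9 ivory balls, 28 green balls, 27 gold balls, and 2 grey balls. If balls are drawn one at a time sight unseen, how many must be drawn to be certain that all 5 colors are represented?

The hardest color to obtain is grey: we could draw every other ball first — 79 − 2 = 77 balls — without a single grey one.
The next draw must be grey, so 77 + 1 = 78.

78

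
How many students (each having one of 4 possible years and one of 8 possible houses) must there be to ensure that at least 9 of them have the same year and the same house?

There are 4 × 8 = 32 (year, house) combinations acting as pigeonholes.
With 32 × 8 = 256 students we could place exactly 8 in each, with no (year, house) pair reaching 9.
One more forces some (year, house) pair to hold 9, so 256 + 1 = 257.

257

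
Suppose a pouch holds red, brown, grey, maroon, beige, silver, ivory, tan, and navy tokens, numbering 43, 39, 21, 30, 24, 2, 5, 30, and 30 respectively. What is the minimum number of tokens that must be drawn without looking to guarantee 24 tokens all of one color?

In the worst case we take at most 23 of each color, but all 21 grey, all 2 silver, and all 5 ivory (fewer than 23), giving 23 + 23 + 21 + 23 + 23 + 2 + 5 + 23 + 23 = 166.
One more token then forces some color to 24, so 166 + 1 = 167.

167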